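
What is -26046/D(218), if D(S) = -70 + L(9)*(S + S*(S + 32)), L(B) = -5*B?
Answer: 13023/1231190 ≈ 0.010578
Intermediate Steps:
D(S) = -70 - 45*S - 45*S*(32 + S) (D(S) = -70 + (-5*9)*(S + S*(S + 32)) = -70 - 45*(S + S*(32 + S)) = -70 + (-45*S - 45*S*(32 + S)) = -70 - 45*S - 45*S*(32 + S))
-26046/D(218) = -26046/(-70 - 1485*218 - 45*218**2) = -26046/(-70 - 323730 - 45*47524) = -26046/(-70 - 323730 - 2138580) = -26046/(-2462380) = -26046*(-1/2462380) = 13023/1231190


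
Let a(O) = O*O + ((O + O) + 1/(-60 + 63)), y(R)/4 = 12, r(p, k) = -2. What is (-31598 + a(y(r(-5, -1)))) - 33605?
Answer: -188408/3 ≈ -62803.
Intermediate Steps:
y(R) = 48 (y(R) = 4*12 = 48)
a(O) = ⅓ + O² + 2*O (a(O) = O² + (2*O + 1/3) = O² + (2*O + ⅓) = O² + (⅓ + 2*O) = ⅓ + O² + 2*O)
(-31598 + a(y(r(-5, -1)))) - 33605 = (-31598 + (⅓ + 48² + 2*48)) - 33605 = (-31598 + (⅓ + 2304 + 96)) - 33605 = (-31598 + 7201/3) - 33605 = -87593/3 - 33605 = -188408/3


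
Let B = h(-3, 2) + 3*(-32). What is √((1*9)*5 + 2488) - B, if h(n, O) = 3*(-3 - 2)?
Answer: 111 + √2533 ≈ 161.33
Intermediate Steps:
h(n, O) = -15 (h(n, O) = 3*(-5) = -15)
B = -111 (B = -15 + 3*(-32) = -15 - 96 = -111)
√((1*9)*5 + 2488) - B = √((1*9)*5 + 2488) - 1*(-111) = √(9*5 + 2488) + 111 = √(45 + 2488) + 111 = √2533 + 111 = 111 + √2533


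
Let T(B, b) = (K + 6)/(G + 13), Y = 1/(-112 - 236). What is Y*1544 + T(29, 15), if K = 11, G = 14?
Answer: -2981/783 ≈ -3.8072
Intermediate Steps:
Y = -1/348 (Y = 1/(-348) = -1/348 ≈ -0.0028736)
T(B, b) = 17/27 (T(B, b) = (11 + 6)/(14 + 13) = 17/27)
Y*1544 + T(29, 15) = -1/348*1544 + 17/27 = -386/87 + 17/27 = -2981/783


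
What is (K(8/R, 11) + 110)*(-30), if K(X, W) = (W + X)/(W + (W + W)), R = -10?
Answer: -36402/11 ≈ -3309.3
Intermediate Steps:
K(X, W) = (W + X)/(3*W) (K(X, W) = (W + X)/(W + 2*W) = (W + X)/((3*W)) = (W + X)*(1/(3*W)) = (W + X)/(3*W))
(K(8/R, 11) + 110)*(-30) = ((1/3)*(11 + 8/(-10))/11 + 110)*(-30) = ((1/3)*(1/11)*(11 + 8*(-1/10)) + 110)*(-30) = ((1/3)*(1/11)*(11 - 4/5) + 110)*(-30) = ((1/3)*(1/11)*(51/5) + 110)*(-30) = (17/55 + 110)*(-30) = (6067/55)*(-30) = -36402/11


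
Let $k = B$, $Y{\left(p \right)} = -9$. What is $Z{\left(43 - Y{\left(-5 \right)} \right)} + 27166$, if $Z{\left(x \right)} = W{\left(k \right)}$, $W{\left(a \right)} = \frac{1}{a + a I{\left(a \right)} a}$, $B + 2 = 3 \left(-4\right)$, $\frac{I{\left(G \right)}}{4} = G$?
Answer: $\frac{298554339}{10990} \approx 27166.0$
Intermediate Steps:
$I{\left(G \right)} = 4 G$
$B = -14$ ($B = -2 + 3 \left(-4\right) = -2 - 12 = -14$)
$k = -14$
$W{\left(a \right)} = \frac{1}{a + 4 a^{3}}$ ($W{\left(a \right)} = \frac{1}{a + a 4 a a} = \frac{1}{a + 4 a^{2} a} = \frac{1}{a + 4 a^{3}}$)
$Z{\left(x \right)} = - \frac{1}{10990}$ ($Z{\left(x \right)} = \frac{1}{-14 + 4 \left(-14\right)^{3}} = \frac{1}{-14 + 4 \left(-2744\right)} = \frac{1}{-14 - 10976} = \frac{1}{-10990} = - \frac{1}{10990}$)
$Z{\left(43 - Y{\left(-5 \right)} \right)} + 27166 = - \frac{1}{10990} + 27166 = \frac{298554339}{10990}$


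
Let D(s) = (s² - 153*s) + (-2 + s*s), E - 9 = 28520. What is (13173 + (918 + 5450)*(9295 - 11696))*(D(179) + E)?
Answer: -996357034690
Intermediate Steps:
E = 28529 (E = 9 + 28520 = 28529)
D(s) = -2 - 153*s + 2*s² (D(s) = (s² - 153*s) + (-2 + s²) = -2 - 153*s + 2*s²)
(13173 + (918 + 5450)*(9295 - 11696))*(D(179) + E) = (13173 + (918 + 5450)*(9295 - 11696))*((-2 - 153*179 + 2*179²) + 28529) = (13173 + 6368*(-2401))*((-2 - 27387 + 2*32041) + 28529) = (13173 - 15289568)*((-2 - 27387 + 64082) + 28529) = -15276395*(36693 + 28529) = -15276395*65222 = -996357034690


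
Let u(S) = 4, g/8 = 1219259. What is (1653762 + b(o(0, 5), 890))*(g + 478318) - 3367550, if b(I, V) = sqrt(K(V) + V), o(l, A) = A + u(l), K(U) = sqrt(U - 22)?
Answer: 16921934383630 + 10232390*sqrt(890 + 2*sqrt(217)) ≈ 1.6922e+13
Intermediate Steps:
g = 9754072 (g = 8*1219259 = 9754072)
K(U) = sqrt(-22 + U)
o(l, A) = 4 + A (o(l, A) = A + 4 = 4 + A)
b(I, V) = sqrt(V + sqrt(-22 + V)) (b(I, V) = sqrt(sqrt(-22 + V) + V) = sqrt(V + sqrt(-22 + V)))
(1653762 + b(o(0, 5), 890))*(g + 478318) - 3367550 = (1653762 + sqrt(890 + sqrt(-22 + 890)))*(9754072 + 478318) - 3367550 = (1653762 + sqrt(890 + sqrt(868)))*10232390 - 3367550 = (1653762 + sqrt(890 + 2*sqrt(217)))*10232390 - 3367550 = (16921937751180 + 10232390*sqrt(890 + 2*sqrt(217))) - 3367550 = 16921934383630 + 10232390*sqrt(890 + 2*sqrt(217))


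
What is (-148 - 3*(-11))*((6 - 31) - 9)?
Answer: 3910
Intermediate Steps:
(-148 - 3*(-11))*((6 - 31) - 9) = (-148 + 33)*(-25 - 9) = -115*(-34) = 3910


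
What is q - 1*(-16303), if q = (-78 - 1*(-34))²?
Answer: 18239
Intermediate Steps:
q = 1936 (q = (-78 + 34)² = (-44)² = 1936)
q - 1*(-16303) = 1936 - 1*(-16303) = 1936 + 16303 = 18239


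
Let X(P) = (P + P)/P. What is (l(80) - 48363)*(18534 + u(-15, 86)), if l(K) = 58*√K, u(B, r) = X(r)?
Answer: -896456568 + 4300352*√5 ≈ -8.8684e+8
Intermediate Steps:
X(P) = 2 (X(P) = (2*P)/P = 2)
u(B, r) = 2
(l(80) - 48363)*(18534 + u(-15, 86)) = (58*√80 - 48363)*(18534 + 2) = (58*(4*√5) - 48363)*18536 = (232*√5 - 48363)*18536 = (-48363 + 232*√5)*18536 = -896456568 + 4300352*√5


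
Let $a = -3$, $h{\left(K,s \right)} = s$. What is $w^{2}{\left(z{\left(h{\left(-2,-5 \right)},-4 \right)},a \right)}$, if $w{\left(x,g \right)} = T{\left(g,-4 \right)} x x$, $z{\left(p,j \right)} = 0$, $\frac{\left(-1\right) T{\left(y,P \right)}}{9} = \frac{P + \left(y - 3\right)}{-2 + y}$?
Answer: $0$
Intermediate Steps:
$T{\left(y,P \right)} = - \frac{9 \left(-3 + P + y\right)}{-2 + y}$ ($T{\left(y,P \right)} = - 9 \frac{P + \left(y - 3\right)}{-2 + y} = - 9 \frac{P + \left(-3 + y\right)}{-2 + y} = - 9 \frac{-3 + P + y}{-2 + y} = - \frac{9 \left(-3 + P + y\right)}{-2 + y}$)
$w{\left(x,g \right)} = \frac{9 x^{2} \left(7 - g\right)}{-2 + g}$ ($w{\left(x,g \right)} = \frac{9 \left(3 - -4 - g\right)}{-2 + g} x x = \frac{9 \left(3 + 4 - g\right)}{-2 + g} x x = \frac{9 \left(7 - g\right)}{-2 + g} x x = \frac{9 x \left(7 - g\right)}{-2 + g} x = \frac{9 x^{2} \left(7 - g\right)}{-2 + g}$)
$w^{2}{\left(z{\left(h{\left(-2,-5 \right)},-4 \right)},a \right)} = \left(\frac{9 \cdot 0^{2} \left(7 - -3\right)}{-2 - 3}\right)^{2} = \left(9 \cdot 0 \frac{1}{-5} \left(7 + 3\right)\right)^{2} = \left(9 \cdot 0 \left(- \frac{1}{5}\right) 10\right)^{2} = 0^{2} = 0$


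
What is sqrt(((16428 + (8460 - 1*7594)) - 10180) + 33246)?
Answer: 2*sqrt(10090) ≈ 200.90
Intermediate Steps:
sqrt(((16428 + (8460 - 1*7594)) - 10180) + 33246) = sqrt(((16428 + (8460 - 7594)) - 10180) + 33246) = sqrt(((16428 + 866) - 10180) + 33246) = sqrt((17294 - 10180) + 33246) = sqrt(7114 + 33246) = sqrt(40360) = 2*sqrt(10090)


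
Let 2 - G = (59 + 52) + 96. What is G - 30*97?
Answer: -3115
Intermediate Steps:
G = -205 (G = 2 - ((59 + 52) + 96) = 2 - (111 + 96) = 2 - 1*207 = 2 - 207 = -205)
G - 30*97 = -205 - 30*97 = -205 - 2910 = -3115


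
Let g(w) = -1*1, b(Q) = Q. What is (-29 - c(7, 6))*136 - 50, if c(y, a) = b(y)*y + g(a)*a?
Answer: -9842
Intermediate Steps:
g(w) = -1
c(y, a) = y² - a (c(y, a) = y*y - a = y² - a)
(-29 - c(7, 6))*136 - 50 = (-29 - (7² - 1*6))*136 - 50 = (-29 - (49 - 6))*136 - 50 = (-29 - 1*43)*136 - 50 = (-29 - 43)*136 - 50 = -72*136 - 50 = -9792 - 50 = -9842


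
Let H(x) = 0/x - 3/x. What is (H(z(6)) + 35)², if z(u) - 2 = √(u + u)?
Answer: 5119/4 - 429*√3/8 ≈ 1186.9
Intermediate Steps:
z(u) = 2 + √2*√u (z(u) = 2 + √(u + u) = 2 + √(2*u) = 2 + √2*√u)
H(x) = -3/x (H(x) = 0 - 3/x = -3/x)
(H(z(6)) + 35)² = (-3/(2 + √2*√6) + 35)² = (-3/(2 + 2*√3) + 35)² = (35 - 3/(2 + 2*√3))²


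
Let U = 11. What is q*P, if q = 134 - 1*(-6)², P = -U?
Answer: -1078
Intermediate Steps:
P = -11 (P = -1*11 = -11)
q = 98 (q = 134 - 1*36 = 134 - 36 = 98)
q*P = 98*(-11) = -1078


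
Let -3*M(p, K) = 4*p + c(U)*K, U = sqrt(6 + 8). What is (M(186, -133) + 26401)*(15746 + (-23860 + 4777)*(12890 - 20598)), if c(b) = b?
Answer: 3847302709030 + 19565298830*sqrt(14)/3 ≈ 3.8717e+12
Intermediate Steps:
U = sqrt(14) ≈ 3.7417
M(p, K) = -4*p/3 - K*sqrt(14)/3 (M(p, K) = -(4*p + sqrt(14)*K)/3 = -(4*p + K*sqrt(14))/3 = -4*p/3 - K*sqrt(14)/3)
(M(186, -133) + 26401)*(15746 + (-23860 + 4777)*(12890 - 20598)) = ((-4/3*186 - 1/3*(-133)*sqrt(14)) + 26401)*(15746 + (-23860 + 4777)*(12890 - 20598)) = ((-248 + 133*sqrt(14)/3) + 26401)*(15746 - 19083*(-7708)) = (26153 + 133*sqrt(14)/3)*(15746 + 147091764) = (26153 + 133*sqrt(14)/3)*147107510 = 3847302709030 + 19565298830*sqrt(14)/3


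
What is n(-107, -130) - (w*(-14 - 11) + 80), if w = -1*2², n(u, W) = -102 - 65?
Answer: -347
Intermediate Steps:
n(u, W) = -167
w = -4 (w = -1*4 = -4)
n(-107, -130) - (w*(-14 - 11) + 80) = -167 - (-4*(-14 - 11) + 80) = -167 - (-4*(-25) + 80) = -167 - (100 + 80) = -167 - 1*180 = -167 - 180 = -347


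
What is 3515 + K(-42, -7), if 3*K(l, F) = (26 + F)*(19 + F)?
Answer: 3591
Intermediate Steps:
K(l, F) = (19 + F)*(26 + F)/3 (K(l, F) = ((26 + F)*(19 + F))/3 = ((19 + F)*(26 + F))/3 = (19 + F)*(26 + F)/3)
3515 + K(-42, -7) = 3515 + (494/3 + 15*(-7) + (⅓)*(-7)²) = 3515 + (494/3 - 105 + (⅓)*49) = 3515 + (494/3 - 105 + 49/3) = 3515 + 76 = 3591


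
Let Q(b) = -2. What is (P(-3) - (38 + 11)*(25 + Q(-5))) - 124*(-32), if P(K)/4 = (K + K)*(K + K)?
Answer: 2985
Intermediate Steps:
P(K) = 16*K² (P(K) = 4*((K + K)*(K + K)) = 4*((2*K)*(2*K)) = 4*(4*K²) = 16*K²)
(P(-3) - (38 + 11)*(25 + Q(-5))) - 124*(-32) = (16*(-3)² - (38 + 11)*(25 - 2)) - 124*(-32) = (16*9 - 49*23) + 3968 = (144 - 1*1127) + 3968 = (144 - 1127) + 3968 = -983 + 3968 = 2985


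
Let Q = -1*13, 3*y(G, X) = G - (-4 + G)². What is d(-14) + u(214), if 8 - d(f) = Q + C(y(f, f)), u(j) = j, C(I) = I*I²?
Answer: 38620817/27 ≈ 1.4304e+6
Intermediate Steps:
y(G, X) = -(-4 + G)²/3 + G/3 (y(G, X) = (G - (-4 + G)²)/3 = -(-4 + G)²/3 + G/3)
Q = -13
C(I) = I³
d(f) = 21 - (-(-4 + f)²/3 + f/3)³ (d(f) = 8 - (-13 + (-(-4 + f)²/3 + f/3)³) = 8 + (13 - (-(-4 + f)²/3 + f/3)³) = 21 - (-(-4 + f)²/3 + f/3)³)
d(-14) + u(214) = (21 - (-14 - (-4 - 14)²)³/27) + 214 = (21 - (-14 - 1*(-18)²)³/27) + 214 = (21 - (-14 - 1*324)³/27) + 214 = (21 - (-14 - 324)³/27) + 214 = (21 - 1/27*(-338)³) + 214 = (21 - 1/27*(-38614472)) + 214 = (21 + 38614472/27) + 214 = 38615039/27 + 214 = 38620817/27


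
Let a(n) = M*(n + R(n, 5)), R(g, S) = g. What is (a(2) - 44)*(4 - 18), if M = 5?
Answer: 336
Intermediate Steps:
a(n) = 10*n (a(n) = 5*(n + n) = 5*(2*n) = 10*n)
(a(2) - 44)*(4 - 18) = (10*2 - 44)*(4 - 18) = (20 - 44)*(-14) = -24*(-14) = 336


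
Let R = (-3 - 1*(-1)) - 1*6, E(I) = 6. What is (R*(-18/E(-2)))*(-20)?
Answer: -480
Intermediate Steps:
R = -8 (R = (-3 + 1) - 6 = -2 - 6 = -8)
(R*(-18/E(-2)))*(-20) = -(-144)/6*(-20) = -8*(-3)*(-20) = 24*(-20) = -480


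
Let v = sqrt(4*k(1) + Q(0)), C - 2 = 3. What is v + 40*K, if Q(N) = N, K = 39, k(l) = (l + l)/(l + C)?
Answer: 1560 + 2*sqrt(3)/3 ≈ 1561.2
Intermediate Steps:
C = 5 (C = 2 + 3 = 5)
k(l) = 2*l/(5 + l) (k(l) = (l + l)/(l + 5) = (2*l)/(5 + l) = 2*l/(5 + l))
v = 2*sqrt(3)/3 (v = sqrt(4*(2*1/(5 + 1)) + 0) = sqrt(4*(2*1/6) + 0) = sqrt(4*(2*1*(1/6)) + 0) = sqrt(4*(1/3) + 0) = sqrt(4/3 + 0) = sqrt(4/3) = 2*sqrt(3)/3 ≈ 1.1547)
v + 40*K = 2*sqrt(3)/3 + 40*39 = 2*sqrt(3)/3 + 1560 = 1560 + 2*sqrt(3)/3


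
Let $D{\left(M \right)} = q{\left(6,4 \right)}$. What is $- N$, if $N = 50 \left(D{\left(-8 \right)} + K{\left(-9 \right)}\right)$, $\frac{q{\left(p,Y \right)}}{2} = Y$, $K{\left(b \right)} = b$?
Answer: $50$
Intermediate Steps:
$q{\left(p,Y \right)} = 2 Y$
$D{\left(M \right)} = 8$ ($D{\left(M \right)} = 2 \cdot 4 = 8$)
$N = -50$ ($N = 50 \left(8 - 9\right) = 50 \left(-1\right) = -50$)
$- N = \left(-1\right) \left(-50\right) = 50$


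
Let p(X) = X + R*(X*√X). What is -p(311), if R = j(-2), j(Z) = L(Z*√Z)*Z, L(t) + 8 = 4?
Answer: -311 - 2488*√311 ≈ -44187.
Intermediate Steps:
L(t) = -4 (L(t) = -8 + 4 = -4)
j(Z) = -4*Z
R = 8 (R = -4*(-2) = 8)
p(X) = X + 8*X^(3/2) (p(X) = X + 8*(X*√X) = X + 8*X^(3/2))
-p(311) = -(311 + 8*311^(3/2)) = -(311 + 8*(311*√311)) = -(311 + 2488*√311) = -311 - 2488*√311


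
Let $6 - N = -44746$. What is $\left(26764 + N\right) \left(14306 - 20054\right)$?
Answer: $-411073968$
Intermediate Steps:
$N = 44752$ ($N = 6 - -44746 = 6 + 44746 = 44752$)
$\left(26764 + N\right) \left(14306 - 20054\right) = \left(26764 + 44752\right) \left(14306 - 20054\right) = 71516 \left(-5748\right) = -411073968$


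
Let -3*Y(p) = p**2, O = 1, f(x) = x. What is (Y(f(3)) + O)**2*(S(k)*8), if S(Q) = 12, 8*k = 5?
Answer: 384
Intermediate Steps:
k = 5/8 (k = (1/8)*5 = 5/8 ≈ 0.62500)
Y(p) = -p**2/3
(Y(f(3)) + O)**2*(S(k)*8) = (-1/3*3**2 + 1)**2*(12*8) = (-1/3*9 + 1)**2*96 = (-3 + 1)**2*96 = (-2)**2*96 = 4*96 = 384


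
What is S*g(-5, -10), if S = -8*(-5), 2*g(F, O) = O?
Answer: -200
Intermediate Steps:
g(F, O) = O/2
S = 40
S*g(-5, -10) = 40*((½)*(-10)) = 40*(-5) = -200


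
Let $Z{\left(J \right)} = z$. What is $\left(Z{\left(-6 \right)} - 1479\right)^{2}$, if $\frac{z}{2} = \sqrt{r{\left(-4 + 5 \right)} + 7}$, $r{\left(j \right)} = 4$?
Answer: $2187485 - 5916 \sqrt{11} \approx 2.1679 \cdot 10^{6}$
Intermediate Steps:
$z = 2 \sqrt{11}$ ($z = 2 \sqrt{4 + 7} = 2 \sqrt{11} \approx 6.6332$)
$Z{\left(J \right)} = 2 \sqrt{11}$
$\left(Z{\left(-6 \right)} - 1479\right)^{2} = \left(2 \sqrt{11} - 1479\right)^{2} = \left(-1479 + 2 \sqrt{11}\right)^{2}$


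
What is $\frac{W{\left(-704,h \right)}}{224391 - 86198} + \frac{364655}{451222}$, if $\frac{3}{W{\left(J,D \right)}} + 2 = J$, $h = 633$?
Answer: $\frac{8894323286831}{11005784905819} \approx 0.80815$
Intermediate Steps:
$W{\left(J,D \right)} = \frac{3}{-2 + J}$
$\frac{W{\left(-704,h \right)}}{224391 - 86198} + \frac{364655}{451222} = \frac{3 \frac{1}{-2 - 704}}{224391 - 86198} + \frac{364655}{451222} = \frac{3 \frac{1}{-706}}{224391 - 86198} + 364655 \cdot \frac{1}{451222} = \frac{3 \left(- \frac{1}{706}\right)}{138193} + \frac{364655}{451222} = \left(- \frac{3}{706}\right) \frac{1}{138193} + \frac{364655}{451222} = - \frac{3}{97564258} + \frac{364655}{451222} = \frac{8894323286831}{11005784905819}$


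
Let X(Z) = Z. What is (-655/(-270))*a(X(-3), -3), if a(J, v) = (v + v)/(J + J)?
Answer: 131/54 ≈ 2.4259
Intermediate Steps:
a(J, v) = v/J (a(J, v) = (2*v)/((2*J)) = (2*v)*(1/(2*J)) = v/J)
(-655/(-270))*a(X(-3), -3) = (-655/(-270))*(-3/(-3)) = (-655*(-1/270))*(-3*(-⅓)) = (131/54)*1 = 131/54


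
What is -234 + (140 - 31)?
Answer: -125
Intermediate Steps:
-234 + (140 - 31) = -234 + 109 = -125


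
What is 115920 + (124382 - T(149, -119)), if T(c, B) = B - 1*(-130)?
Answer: 240291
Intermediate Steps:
T(c, B) = 130 + B (T(c, B) = B + 130 = 130 + B)
115920 + (124382 - T(149, -119)) = 115920 + (124382 - (130 - 119)) = 115920 + (124382 - 1*11) = 115920 + (124382 - 11) = 115920 + 124371 = 240291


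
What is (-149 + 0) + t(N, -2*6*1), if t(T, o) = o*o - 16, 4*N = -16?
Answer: -21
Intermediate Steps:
N = -4 (N = (¼)*(-16) = -4)
t(T, o) = -16 + o² (t(T, o) = o² - 16 = -16 + o²)
(-149 + 0) + t(N, -2*6*1) = (-149 + 0) + (-16 + (-2*6*1)²) = -149 + (-16 + (-12*1)²) = -149 + (-16 + (-12)²) = -149 + (-16 + 144) = -149 + 128 = -21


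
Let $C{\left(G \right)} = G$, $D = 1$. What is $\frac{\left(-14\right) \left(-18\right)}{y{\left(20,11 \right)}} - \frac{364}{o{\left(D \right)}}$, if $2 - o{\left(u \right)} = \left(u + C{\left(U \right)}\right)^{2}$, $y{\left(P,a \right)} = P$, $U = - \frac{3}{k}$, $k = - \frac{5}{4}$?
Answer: $\frac{60557}{1195} \approx 50.675$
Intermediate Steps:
$k = - \frac{5}{4}$ ($k = \left(-5\right) \frac{1}{4} = - \frac{5}{4} \approx -1.25$)
$U = \frac{12}{5}$ ($U = - \frac{3}{- \frac{5}{4}} = \left(-3\right) \left(- \frac{4}{5}\right) = \frac{12}{5} \approx 2.4$)
$o{\left(u \right)} = 2 - \left(\frac{12}{5} + u\right)^{2}$ ($o{\left(u \right)} = 2 - \left(u + \frac{12}{5}\right)^{2} = 2 - \left(\frac{12}{5} + u\right)^{2}$)
$\frac{\left(-14\right) \left(-18\right)}{y{\left(20,11 \right)}} - \frac{364}{o{\left(D \right)}} = \frac{\left(-14\right) \left(-18\right)}{20} - \frac{364}{2 - \frac{\left(12 + 5 \cdot 1\right)^{2}}{25}} = 252 \cdot \frac{1}{20} - \frac{364}{2 - \frac{\left(12 + 5\right)^{2}}{25}} = \frac{63}{5} - \frac{364}{2 - \frac{17^{2}}{25}} = \frac{63}{5} - \frac{364}{2 - \frac{289}{25}} = \frac{63}{5} - \frac{364}{- \frac{239}{25}} = \frac{63}{5} - - \frac{9100}{239} = \frac{63}{5} + \frac{9100}{239} = \frac{60557}{1195}$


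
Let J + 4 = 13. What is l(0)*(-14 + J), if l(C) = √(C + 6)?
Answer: -5*√6 ≈ -12.247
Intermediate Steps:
l(C) = √(6 + C)
J = 9 (J = -4 + 13 = 9)
l(0)*(-14 + J) = √(6 + 0)*(-14 + 9) = √6*(-5) = -5*√6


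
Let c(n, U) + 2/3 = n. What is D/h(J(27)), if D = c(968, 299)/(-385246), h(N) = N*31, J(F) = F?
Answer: -1451/483676353 ≈ -2.9999e-6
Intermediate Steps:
c(n, U) = -⅔ + n
h(N) = 31*N
D = -1451/577869 (D = (-⅔ + 968)/(-385246) = (2902/3)*(-1/385246) = -1451/577869 ≈ -0.0025109)
D/h(J(27)) = -1451/(577869*(31*27)) = -1451/577869/837 = -1451/577869*1/837 = -1451/483676353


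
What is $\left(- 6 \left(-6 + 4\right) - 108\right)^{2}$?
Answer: $9216$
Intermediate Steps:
$\left(- 6 \left(-6 + 4\right) - 108\right)^{2} = \left(\left(-6\right) \left(-2\right) - 108\right)^{2} = \left(12 - 108\right)^{2} = \left(-96\right)^{2} = 9216$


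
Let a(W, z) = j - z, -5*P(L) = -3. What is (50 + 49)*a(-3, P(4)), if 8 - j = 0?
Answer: 3663/5 ≈ 732.60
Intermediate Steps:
j = 8 (j = 8 - 1*0 = 8 + 0 = 8)
P(L) = ⅗ (P(L) = -⅕*(-3) = ⅗)
a(W, z) = 8 - z
(50 + 49)*a(-3, P(4)) = (50 + 49)*(8 - 1*⅗) = 99*(8 - ⅗) = 99*(37/5) = 3663/5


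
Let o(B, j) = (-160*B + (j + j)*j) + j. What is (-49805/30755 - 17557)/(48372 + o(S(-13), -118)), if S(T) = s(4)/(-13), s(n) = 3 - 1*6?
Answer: -702019942/3041195873 ≈ -0.23084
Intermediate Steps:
s(n) = -3 (s(n) = 3 - 6 = -3)
S(T) = 3/13 (S(T) = -3/(-13) = -3*(-1/13) = 3/13)
o(B, j) = j - 160*B + 2*j² (o(B, j) = (-160*B + (2*j)*j) + j = (-160*B + 2*j²) + j = j - 160*B + 2*j²)
(-49805/30755 - 17557)/(48372 + o(S(-13), -118)) = (-49805/30755 - 17557)/(48372 + (-118 - 160*3/13 + 2*(-118)²)) = (-49805*1/30755 - 17557)/(48372 + (-118 - 480/13 + 2*13924)) = (-9961/6151 - 17557)/(48372 + (-118 - 480/13 + 27848)) = -108003068/(6151*(48372 + 360010/13)) = -108003068/(6151*988846/13) = -108003068/6151*13/988846 = -702019942/3041195873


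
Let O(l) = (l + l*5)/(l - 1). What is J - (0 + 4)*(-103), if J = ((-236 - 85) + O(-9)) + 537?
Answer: 3167/5 ≈ 633.40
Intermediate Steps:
O(l) = 6*l/(-1 + l) (O(l) = (l + 5*l)/(-1 + l) = (6*l)/(-1 + l) = 6*l/(-1 + l))
J = 1107/5 (J = ((-236 - 85) + 6*(-9)/(-1 - 9)) + 537 = (-321 + 6*(-9)/(-10)) + 537 = (-321 + 6*(-9)*(-⅒)) + 537 = (-321 + 27/5) + 537 = -1578/5 + 537 = 1107/5 ≈ 221.40)
J - (0 + 4)*(-103) = 1107/5 - (0 + 4)*(-103) = 1107/5 - 4*(-103) = 1107/5 - 1*(-412) = 1107/5 + 412 = 3167/5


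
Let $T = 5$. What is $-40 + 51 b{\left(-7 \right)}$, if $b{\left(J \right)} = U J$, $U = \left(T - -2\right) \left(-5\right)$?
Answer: $12455$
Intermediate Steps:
$U = -35$ ($U = \left(5 - -2\right) \left(-5\right) = \left(5 + 2\right) \left(-5\right) = 7 \left(-5\right) = -35$)
$b{\left(J \right)} = - 35 J$
$-40 + 51 b{\left(-7 \right)} = -40 + 51 \left(\left(-35\right) \left(-7\right)\right) = -40 + 51 \cdot 245 = -40 + 12495 = 12455$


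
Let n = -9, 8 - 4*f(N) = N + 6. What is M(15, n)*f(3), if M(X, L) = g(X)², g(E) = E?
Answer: -225/4 ≈ -56.250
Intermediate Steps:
f(N) = ½ - N/4 (f(N) = 2 - (N + 6)/4 = 2 - (6 + N)/4 = 2 + (-3/2 - N/4) = ½ - N/4)
M(X, L) = X²
M(15, n)*f(3) = 15²*(½ - ¼*3) = 225*(½ - ¾) = 225*(-¼) = -225/4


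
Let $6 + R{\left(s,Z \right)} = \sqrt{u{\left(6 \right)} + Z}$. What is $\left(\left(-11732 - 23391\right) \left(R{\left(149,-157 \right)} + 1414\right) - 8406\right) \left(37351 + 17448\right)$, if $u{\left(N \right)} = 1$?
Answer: $-2710445670410 - 3849410554 i \sqrt{39} \approx -2.7104 \cdot 10^{12} - 2.404 \cdot 10^{10} i$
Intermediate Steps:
$R{\left(s,Z \right)} = -6 + \sqrt{1 + Z}$
$\left(\left(-11732 - 23391\right) \left(R{\left(149,-157 \right)} + 1414\right) - 8406\right) \left(37351 + 17448\right) = \left(\left(-11732 - 23391\right) \left(\left(-6 + \sqrt{1 - 157}\right) + 1414\right) - 8406\right) \left(37351 + 17448\right) = \left(- 35123 \left(\left(-6 + \sqrt{-156}\right) + 1414\right) - 8406\right) 54799 = \left(- 35123 \left(\left(-6 + 2 i \sqrt{39}\right) + 1414\right) - 8406\right) 54799 = \left(- 35123 \left(1408 + 2 i \sqrt{39}\right) - 8406\right) 54799 = \left(\left(-49453184 - 70246 i \sqrt{39}\right) - 8406\right) 54799 = \left(-49461590 - 70246 i \sqrt{39}\right) 54799 = -2710445670410 - 3849410554 i \sqrt{39}$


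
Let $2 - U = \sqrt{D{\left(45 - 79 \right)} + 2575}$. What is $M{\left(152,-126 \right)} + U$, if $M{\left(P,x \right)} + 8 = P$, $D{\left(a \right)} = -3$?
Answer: $146 - 2 \sqrt{643} \approx 95.285$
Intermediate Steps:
$M{\left(P,x \right)} = -8 + P$
$U = 2 - 2 \sqrt{643}$ ($U = 2 - \sqrt{-3 + 2575} = 2 - \sqrt{2572} = 2 - 2 \sqrt{643} \approx -48.715$)
$M{\left(152,-126 \right)} + U = \left(-8 + 152\right) + \left(2 - 2 \sqrt{643}\right) = 144 + \left(2 - 2 \sqrt{643}\right) = 146 - 2 \sqrt{643}$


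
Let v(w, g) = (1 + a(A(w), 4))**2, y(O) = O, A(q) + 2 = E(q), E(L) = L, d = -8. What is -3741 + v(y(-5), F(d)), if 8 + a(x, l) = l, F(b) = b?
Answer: -3732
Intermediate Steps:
A(q) = -2 + q
a(x, l) = -8 + l
v(w, g) = 9 (v(w, g) = (1 + (-8 + 4))**2 = (1 - 4)**2 = (-3)**2 = 9)
-3741 + v(y(-5), F(d)) = -3741 + 9 = -3732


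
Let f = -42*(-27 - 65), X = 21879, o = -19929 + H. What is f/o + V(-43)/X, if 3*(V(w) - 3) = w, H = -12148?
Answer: -14983058/123849297 ≈ -0.12098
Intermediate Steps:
V(w) = 3 + w/3
o = -32077 (o = -19929 - 12148 = -32077)
f = 3864 (f = -42*(-92) = 3864)
f/o + V(-43)/X = 3864/(-32077) + (3 + (1/3)*(-43))/21879 = 3864*(-1/32077) + (3 - 43/3)*(1/21879) = -3864/32077 - 34/3*1/21879 = -3864/32077 - 2/3861 = -14983058/123849297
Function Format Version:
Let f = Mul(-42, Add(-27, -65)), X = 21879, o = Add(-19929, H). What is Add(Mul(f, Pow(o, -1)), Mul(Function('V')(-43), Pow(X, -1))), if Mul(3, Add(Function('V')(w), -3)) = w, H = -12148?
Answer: Rational(-14983058, 123849297) ≈ -0.12098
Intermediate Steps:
Function('V')(w) = Add(3, Mul(Rational(1, 3), w))
o = -32077 (o = Add(-19929, -12148) = -32077)
f = 3864 (f = Mul(-42, -92) = 3864)
Add(Mul(f, Pow(o, -1)), Mul(Function('V')(-43), Pow(X, -1))) = Add(Mul(3864, Pow(-32077, -1)), Mul(Add(3, Mul(Rational(1, 3), -43)), Pow(21879, -1))) = Add(Mul(3864, Rational(-1, 32077)), Mul(Add(3, Rational(-43, 3)), Rational(1, 21879))) = Add(Rational(-3864, 32077), Mul(Rational(-34, 3), Rational(1, 21879))) = Add(Rational(-3864, 32077), Rational(-2, 3861)) = Rational(-14983058, 123849297)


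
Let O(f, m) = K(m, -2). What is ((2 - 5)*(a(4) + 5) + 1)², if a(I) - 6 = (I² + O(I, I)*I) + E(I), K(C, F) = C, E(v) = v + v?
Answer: 23104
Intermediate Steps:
E(v) = 2*v
O(f, m) = m
a(I) = 6 + 2*I + 2*I² (a(I) = 6 + ((I² + I*I) + 2*I) = 6 + ((I² + I²) + 2*I) = 6 + (2*I² + 2*I) = 6 + (2*I + 2*I²) = 6 + 2*I + 2*I²)
((2 - 5)*(a(4) + 5) + 1)² = ((2 - 5)*((6 + 2*4 + 2*4²) + 5) + 1)² = (-3*((6 + 8 + 2*16) + 5) + 1)² = (-3*((6 + 8 + 32) + 5) + 1)² = (-3*(46 + 5) + 1)² = (-3*51 + 1)² = (-153 + 1)² = (-152)² = 23104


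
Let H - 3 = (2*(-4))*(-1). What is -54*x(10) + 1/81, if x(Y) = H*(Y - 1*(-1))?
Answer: -529253/81 ≈ -6534.0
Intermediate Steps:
H = 11 (H = 3 + (2*(-4))*(-1) = 3 - 8*(-1) = 3 + 8 = 11)
x(Y) = 11 + 11*Y (x(Y) = 11*(Y - 1*(-1)) = 11*(Y + 1) = 11*(1 + Y) = 11 + 11*Y)
-54*x(10) + 1/81 = -54*(11 + 11*10) + 1/81 = -54*(11 + 110) + 1/81 = -54*121 + 1/81 = -6534 + 1/81 = -529253/81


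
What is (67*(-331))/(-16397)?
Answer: 22177/16397 ≈ 1.3525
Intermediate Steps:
(67*(-331))/(-16397) = -22177*(-1/16397) = 22177/16397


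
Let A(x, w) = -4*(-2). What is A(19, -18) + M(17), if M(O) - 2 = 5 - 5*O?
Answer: -70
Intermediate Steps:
A(x, w) = 8
M(O) = 7 - 5*O (M(O) = 2 + (5 - 5*O) = 7 - 5*O)
A(19, -18) + M(17) = 8 + (7 - 5*17) = 8 + (7 - 85) = 8 - 78 = -70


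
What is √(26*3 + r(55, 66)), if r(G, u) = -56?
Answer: √22 ≈ 4.6904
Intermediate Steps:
√(26*3 + r(55, 66)) = √(26*3 - 56) = √(78 - 56) = √22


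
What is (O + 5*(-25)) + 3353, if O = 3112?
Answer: 6340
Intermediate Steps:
(O + 5*(-25)) + 3353 = (3112 + 5*(-25)) + 3353 = (3112 - 125) + 3353 = 2987 + 3353 = 6340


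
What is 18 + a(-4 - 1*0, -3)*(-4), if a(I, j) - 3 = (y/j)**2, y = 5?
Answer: -46/9 ≈ -5.1111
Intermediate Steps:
a(I, j) = 3 + 25/j**2 (a(I, j) = 3 + (5/j)**2 = 3 + 25/j**2)
18 + a(-4 - 1*0, -3)*(-4) = 18 + (3 + 25/(-3)**2)*(-4) = 18 + (3 + 25*(1/9))*(-4) = 18 + (3 + 25/9)*(-4) = 18 + (52/9)*(-4) = 18 - 208/9 = -46/9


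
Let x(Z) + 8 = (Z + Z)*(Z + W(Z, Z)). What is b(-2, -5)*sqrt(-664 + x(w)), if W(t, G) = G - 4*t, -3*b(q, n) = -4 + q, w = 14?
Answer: 8*I*sqrt(91) ≈ 76.315*I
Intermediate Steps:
b(q, n) = 4/3 - q/3 (b(q, n) = -(-4 + q)/3 = 4/3 - q/3)
x(Z) = -8 - 4*Z**2 (x(Z) = -8 + (Z + Z)*(Z + (Z - 4*Z)) = -8 + (2*Z)*(Z - 3*Z) = -8 + (2*Z)*(-2*Z) = -8 - 4*Z**2)
b(-2, -5)*sqrt(-664 + x(w)) = (4/3 - 1/3*(-2))*sqrt(-664 + (-8 - 4*14**2)) = (4/3 + 2/3)*sqrt(-664 + (-8 - 4*196)) = 2*sqrt(-664 + (-8 - 784)) = 2*sqrt(-664 - 792) = 2*sqrt(-1456) = 2*(4*I*sqrt(91)) = 8*I*sqrt(91)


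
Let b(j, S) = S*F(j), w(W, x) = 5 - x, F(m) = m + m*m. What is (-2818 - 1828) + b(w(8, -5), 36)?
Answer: -686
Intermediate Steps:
F(m) = m + m**2
b(j, S) = S*j*(1 + j) (b(j, S) = S*(j*(1 + j)) = S*j*(1 + j))
(-2818 - 1828) + b(w(8, -5), 36) = (-2818 - 1828) + 36*(5 - 1*(-5))*(1 + (5 - 1*(-5))) = -4646 + 36*(5 + 5)*(1 + (5 + 5)) = -4646 + 36*10*(1 + 10) = -4646 + 36*10*11 = -4646 + 3960 = -686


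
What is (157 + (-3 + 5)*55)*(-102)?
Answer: -27234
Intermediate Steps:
(157 + (-3 + 5)*55)*(-102) = (157 + 2*55)*(-102) = (157 + 110)*(-102) = 267*(-102) = -27234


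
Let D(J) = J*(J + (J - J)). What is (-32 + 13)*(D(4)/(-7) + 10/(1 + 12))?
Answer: 2622/91 ≈ 28.813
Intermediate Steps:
D(J) = J² (D(J) = J*(J + 0) = J*J = J²)
(-32 + 13)*(D(4)/(-7) + 10/(1 + 12)) = (-32 + 13)*(4²/(-7) + 10/(1 + 12)) = -19*(16*(-⅐) + 10/13) = -19*(-16/7 + 10*(1/13)) = -19*(-16/7 + 10/13) = -19*(-138/91) = 2622/91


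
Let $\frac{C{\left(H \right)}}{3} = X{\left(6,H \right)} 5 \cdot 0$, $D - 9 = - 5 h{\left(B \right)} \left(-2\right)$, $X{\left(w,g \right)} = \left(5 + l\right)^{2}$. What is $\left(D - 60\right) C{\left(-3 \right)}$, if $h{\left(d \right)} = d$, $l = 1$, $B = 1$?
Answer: $0$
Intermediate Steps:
$X{\left(w,g \right)} = 36$ ($X{\left(w,g \right)} = \left(5 + 1\right)^{2} = 6^{2} = 36$)
$D = 19$ ($D = 9 + \left(-5\right) 1 \left(-2\right) = 9 - -10 = 9 + 10 = 19$)
$C{\left(H \right)} = 0$ ($C{\left(H \right)} = 3 \cdot 36 \cdot 5 \cdot 0 = 3 \cdot 180 \cdot 0 = 3 \cdot 0 = 0$)
$\left(D - 60\right) C{\left(-3 \right)} = \left(19 - 60\right) 0 = \left(-41\right) 0 = 0$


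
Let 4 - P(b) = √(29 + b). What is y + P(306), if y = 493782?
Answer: 493786 - √335 ≈ 4.9377e+5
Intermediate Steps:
P(b) = 4 - √(29 + b)
y + P(306) = 493782 + (4 - √(29 + 306)) = 493782 + (4 - √335) = 493786 - √335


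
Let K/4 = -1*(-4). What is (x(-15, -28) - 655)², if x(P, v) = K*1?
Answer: 408321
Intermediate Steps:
K = 16 (K = 4*(-1*(-4)) = 4*4 = 16)
x(P, v) = 16 (x(P, v) = 16*1 = 16)
(x(-15, -28) - 655)² = (16 - 655)² = (-639)² = 408321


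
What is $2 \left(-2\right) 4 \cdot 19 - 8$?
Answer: $-312$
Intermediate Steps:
$2 \left(-2\right) 4 \cdot 19 - 8 = \left(-4\right) 4 \cdot 19 - 8 = \left(-16\right) 19 - 8 = -304 - 8 = -312$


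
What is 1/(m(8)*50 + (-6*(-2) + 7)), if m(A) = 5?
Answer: 1/269 ≈ 0.0037175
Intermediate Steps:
1/(m(8)*50 + (-6*(-2) + 7)) = 1/(5*50 + (-6*(-2) + 7)) = 1/(250 + (12 + 7)) = 1/(250 + 19) = 1/269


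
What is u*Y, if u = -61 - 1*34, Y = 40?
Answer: -3800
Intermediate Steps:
u = -95 (u = -61 - 34 = -95)
u*Y = -95*40 = -3800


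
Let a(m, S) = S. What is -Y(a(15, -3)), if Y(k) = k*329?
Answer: 987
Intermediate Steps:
Y(k) = 329*k
-Y(a(15, -3)) = -329*(-3) = -1*(-987) = 987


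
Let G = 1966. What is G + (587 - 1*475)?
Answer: 2078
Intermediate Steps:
G + (587 - 1*475) = 1966 + (587 - 1*475) = 1966 + (587 - 475) = 1966 + 112 = 2078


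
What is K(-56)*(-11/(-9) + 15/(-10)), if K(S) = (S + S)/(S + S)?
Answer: -5/18 ≈ -0.27778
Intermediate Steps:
K(S) = 1 (K(S) = (2*S)/((2*S)) = (2*S)*(1/(2*S)) = 1)
K(-56)*(-11/(-9) + 15/(-10)) = 1*(-11/(-9) + 15/(-10)) = 1*(-11*(-1/9) + 15*(-1/10)) = 1*(11/9 - 3/2) = 1*(-5/18) = -5/18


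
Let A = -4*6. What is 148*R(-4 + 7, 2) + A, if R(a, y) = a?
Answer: 420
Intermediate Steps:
A = -24
148*R(-4 + 7, 2) + A = 148*(-4 + 7) - 24 = 148*3 - 24 = 444 - 24 = 420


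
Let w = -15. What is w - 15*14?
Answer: -225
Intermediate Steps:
w - 15*14 = -15 - 15*14 = -15 - 210 = -225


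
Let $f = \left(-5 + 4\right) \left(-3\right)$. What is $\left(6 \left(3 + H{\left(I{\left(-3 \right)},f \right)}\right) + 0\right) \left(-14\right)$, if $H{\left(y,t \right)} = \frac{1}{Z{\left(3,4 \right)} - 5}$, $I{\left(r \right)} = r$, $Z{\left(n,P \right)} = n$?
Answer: $-210$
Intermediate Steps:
$f = 3$ ($f = \left(-1\right) \left(-3\right) = 3$)
$H{\left(y,t \right)} = - \frac{1}{2}$ ($H{\left(y,t \right)} = \frac{1}{3 - 5} = \frac{1}{-2} = - \frac{1}{2}$)
$\left(6 \left(3 + H{\left(I{\left(-3 \right)},f \right)}\right) + 0\right) \left(-14\right) = \left(6 \left(3 - \frac{1}{2}\right) + 0\right) \left(-14\right) = \left(6 \cdot \frac{5}{2} + 0\right) \left(-14\right) = \left(15 + 0\right) \left(-14\right) = 15 \left(-14\right) = -210$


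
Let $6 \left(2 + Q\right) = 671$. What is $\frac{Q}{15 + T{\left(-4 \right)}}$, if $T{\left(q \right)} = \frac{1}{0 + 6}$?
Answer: $\frac{659}{91} \approx 7.2418$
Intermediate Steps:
$Q = \frac{659}{6}$ ($Q = -2 + \frac{1}{6} \cdot 671 = -2 + \frac{671}{6} = \frac{659}{6} \approx 109.83$)
$T{\left(q \right)} = \frac{1}{6}$
$\frac{Q}{15 + T{\left(-4 \right)}} = \frac{659}{6 \left(15 + \frac{1}{6}\right)} = \frac{659}{6 \cdot \frac{91}{6}} = \frac{659}{6} \cdot \frac{6}{91} = \frac{659}{91}$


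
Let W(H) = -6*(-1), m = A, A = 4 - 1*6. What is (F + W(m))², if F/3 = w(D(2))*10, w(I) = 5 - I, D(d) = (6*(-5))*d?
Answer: 3825936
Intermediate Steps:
D(d) = -30*d
A = -2 (A = 4 - 6 = -2)
m = -2
W(H) = 6
F = 1950 (F = 3*((5 - (-30)*2)*10) = 3*((5 - 1*(-60))*10) = 3*((5 + 60)*10) = 3*(65*10) = 3*650 = 1950)
(F + W(m))² = (1950 + 6)² = 1956² = 3825936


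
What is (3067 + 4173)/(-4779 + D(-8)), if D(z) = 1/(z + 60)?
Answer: -376480/248507 ≈ -1.5150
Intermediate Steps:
D(z) = 1/(60 + z)
(3067 + 4173)/(-4779 + D(-8)) = (3067 + 4173)/(-4779 + 1/(60 - 8)) = 7240/(-4779 + 1/52) = 7240/(-248507/52) = 7240*(-52/248507) = -376480/248507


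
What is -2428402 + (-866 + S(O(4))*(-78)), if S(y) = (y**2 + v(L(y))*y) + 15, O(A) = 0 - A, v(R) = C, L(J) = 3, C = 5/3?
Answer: -2431166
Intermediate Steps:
C = 5/3 (C = 5*(1/3) = 5/3 ≈ 1.6667)
v(R) = 5/3
O(A) = -A
S(y) = 15 + y**2 + 5*y/3 (S(y) = (y**2 + 5*y/3) + 15 = 15 + y**2 + 5*y/3)
-2428402 + (-866 + S(O(4))*(-78)) = -2428402 + (-866 + (15 + (-1*4)**2 + 5*(-1*4)/3)*(-78)) = -2428402 + (-866 + (15 + (-4)**2 + (5/3)*(-4))*(-78)) = -2428402 + (-866 + (15 + 16 - 20/3)*(-78)) = -2428402 + (-866 + (73/3)*(-78)) = -2428402 + (-866 - 1898) = -2428402 - 2764 = -2431166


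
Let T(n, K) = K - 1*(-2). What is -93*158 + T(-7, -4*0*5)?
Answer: -14692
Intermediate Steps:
T(n, K) = 2 + K (T(n, K) = K + 2 = 2 + K)
-93*158 + T(-7, -4*0*5) = -93*158 + (2 - 4*0*5) = -14694 + (2 + 0*5) = -14694 + (2 + 0) = -14694 + 2 = -14692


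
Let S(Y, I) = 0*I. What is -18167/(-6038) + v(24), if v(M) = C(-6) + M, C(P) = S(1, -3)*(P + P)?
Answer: 163079/6038 ≈ 27.009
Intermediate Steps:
S(Y, I) = 0
C(P) = 0 (C(P) = 0*(P + P) = 0*(2*P) = 0)
v(M) = M (v(M) = 0 + M = M)
-18167/(-6038) + v(24) = -18167/(-6038) + 24 = -18167*(-1/6038) + 24 = 18167/6038 + 24 = 163079/6038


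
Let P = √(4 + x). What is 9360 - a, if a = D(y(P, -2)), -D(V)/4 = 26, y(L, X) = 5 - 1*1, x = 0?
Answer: 9464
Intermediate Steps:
P = 2 (P = √(4 + 0) = √4 = 2)
y(L, X) = 4 (y(L, X) = 5 - 1 = 4)
D(V) = -104 (D(V) = -4*26 = -104)
a = -104
9360 - a = 9360 - 1*(-104) = 9360 + 104 = 9464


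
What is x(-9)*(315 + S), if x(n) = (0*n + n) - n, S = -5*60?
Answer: 0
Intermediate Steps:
S = -300
x(n) = 0 (x(n) = (0 + n) - n = n - n = 0)
x(-9)*(315 + S) = 0*(315 - 300) = 0*15 = 0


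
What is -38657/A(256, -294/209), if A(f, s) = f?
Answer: -38657/256 ≈ -151.00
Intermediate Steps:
-38657/A(256, -294/209) = -38657/256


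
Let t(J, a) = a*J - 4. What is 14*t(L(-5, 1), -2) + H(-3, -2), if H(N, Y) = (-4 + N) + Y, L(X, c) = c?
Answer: -93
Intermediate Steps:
t(J, a) = -4 + J*a (t(J, a) = J*a - 4 = -4 + J*a)
H(N, Y) = -4 + N + Y
14*t(L(-5, 1), -2) + H(-3, -2) = 14*(-4 + 1*(-2)) + (-4 - 3 - 2) = 14*(-4 - 2) - 9 = 14*(-6) - 9 = -84 - 9 = -93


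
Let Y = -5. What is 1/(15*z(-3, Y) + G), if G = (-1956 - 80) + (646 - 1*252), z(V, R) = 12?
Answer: -1/1462 ≈ -0.00068399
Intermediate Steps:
G = -1642 (G = -2036 + (646 - 252) = -2036 + 394 = -1642)
1/(15*z(-3, Y) + G) = 1/(15*12 - 1642) = 1/(180 - 1642) = 1/(-1462) = -1/1462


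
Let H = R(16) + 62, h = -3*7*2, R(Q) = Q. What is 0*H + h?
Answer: -42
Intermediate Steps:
h = -42 (h = -21*2 = -42)
H = 78 (H = 16 + 62 = 78)
0*H + h = 0*78 - 42 = 0 - 42 = -42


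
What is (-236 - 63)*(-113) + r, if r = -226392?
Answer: -192605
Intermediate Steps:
(-236 - 63)*(-113) + r = (-236 - 63)*(-113) - 226392 = -299*(-113) - 226392 = 33787 - 226392 = -192605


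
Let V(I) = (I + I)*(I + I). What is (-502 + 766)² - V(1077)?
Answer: -4570020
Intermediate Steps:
V(I) = 4*I² (V(I) = (2*I)*(2*I) = 4*I²)
(-502 + 766)² - V(1077) = (-502 + 766)² - 4*1077² = 264² - 4*1159929 = 69696 - 1*4639716 = 69696 - 4639716 = -4570020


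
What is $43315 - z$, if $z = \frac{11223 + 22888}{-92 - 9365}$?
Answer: $\frac{58523438}{1351} \approx 43319.0$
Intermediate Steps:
$z = - \frac{4873}{1351}$ ($z = \frac{34111}{-9457} = 34111 \left(- \frac{1}{9457}\right) = - \frac{4873}{1351} \approx -3.607$)
$43315 - z = 43315 - - \frac{4873}{1351} = 43315 + \frac{4873}{1351} = \frac{58523438}{1351}$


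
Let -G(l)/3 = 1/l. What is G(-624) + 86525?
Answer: 17997201/208 ≈ 86525.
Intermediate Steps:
G(l) = -3/l
G(-624) + 86525 = -3/(-624) + 86525 = -3*(-1/624) + 86525 = 1/208 + 86525 = 17997201/208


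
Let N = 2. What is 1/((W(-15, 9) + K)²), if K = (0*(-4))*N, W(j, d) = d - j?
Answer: 1/576 ≈ 0.0017361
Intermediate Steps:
K = 0 (K = (0*(-4))*2 = 0*2 = 0)
1/((W(-15, 9) + K)²) = 1/(((9 - 1*(-15)) + 0)²) = 1/(((9 + 15) + 0)²) = 1/((24 + 0)²) = 1/(24²) = 1/576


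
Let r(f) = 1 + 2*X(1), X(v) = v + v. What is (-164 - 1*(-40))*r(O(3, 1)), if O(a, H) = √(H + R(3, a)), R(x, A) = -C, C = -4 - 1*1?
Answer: -620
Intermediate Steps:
C = -5 (C = -4 - 1 = -5)
X(v) = 2*v
R(x, A) = 5 (R(x, A) = -1*(-5) = 5)
O(a, H) = √(5 + H) (O(a, H) = √(H + 5) = √(5 + H))
r(f) = 5 (r(f) = 1 + 2*(2*1) = 1 + 2*2 = 1 + 4 = 5)
(-164 - 1*(-40))*r(O(3, 1)) = (-164 - 1*(-40))*5 = (-164 + 40)*5 = -124*5 = -620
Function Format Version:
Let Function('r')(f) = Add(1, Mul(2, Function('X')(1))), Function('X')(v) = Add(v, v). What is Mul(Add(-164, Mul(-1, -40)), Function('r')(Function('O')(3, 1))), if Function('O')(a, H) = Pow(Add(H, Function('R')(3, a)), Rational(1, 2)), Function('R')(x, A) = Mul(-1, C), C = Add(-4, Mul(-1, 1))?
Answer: -620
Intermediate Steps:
C = -5 (C = Add(-4, -1) = -5)
Function('X')(v) = Mul(2, v)
Function('R')(x, A) = 5 (Function('R')(x, A) = Mul(-1, -5) = 5)
Function('O')(a, H) = Pow(Add(5, H), Rational(1, 2)) (Function('O')(a, H) = Pow(Add(H, 5), Rational(1, 2)) = Pow(Add(5, H), Rational(1, 2)))
Function('r')(f) = 5 (Function('r')(f) = Add(1, Mul(2, Mul(2, 1))) = Add(1, Mul(2, 2)) = Add(1, 4) = 5)
Mul(Add(-164, Mul(-1, -40)), Function('r')(Function('O')(3, 1))) = Mul(Add(-164, Mul(-1, -40)), 5) = Mul(Add(-164, 40), 5) = Mul(-124, 5) = -620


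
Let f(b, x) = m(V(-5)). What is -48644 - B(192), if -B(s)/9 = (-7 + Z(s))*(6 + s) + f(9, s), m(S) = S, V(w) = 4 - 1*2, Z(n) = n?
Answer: 281044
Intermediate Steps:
V(w) = 2 (V(w) = 4 - 2 = 2)
f(b, x) = 2
B(s) = -18 - 9*(-7 + s)*(6 + s) (B(s) = -9*((-7 + s)*(6 + s) + 2) = -9*(2 + (-7 + s)*(6 + s)) = -18 - 9*(-7 + s)*(6 + s))
-48644 - B(192) = -48644 - (360 - 9*192**2 + 9*192) = -48644 - (360 - 9*36864 + 1728) = -48644 - (360 - 331776 + 1728) = -48644 - 1*(-329688) = -48644 + 329688 = 281044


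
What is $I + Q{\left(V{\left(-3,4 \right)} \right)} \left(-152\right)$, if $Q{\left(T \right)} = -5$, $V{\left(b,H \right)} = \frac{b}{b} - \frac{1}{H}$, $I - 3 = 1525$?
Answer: $2288$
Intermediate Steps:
$I = 1528$ ($I = 3 + 1525 = 1528$)
$V{\left(b,H \right)} = 1 - \frac{1}{H}$
$I + Q{\left(V{\left(-3,4 \right)} \right)} \left(-152\right) = 1528 - -760 = 1528 + 760 = 2288$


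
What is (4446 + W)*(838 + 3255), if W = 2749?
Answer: 29449135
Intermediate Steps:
(4446 + W)*(838 + 3255) = (4446 + 2749)*(838 + 3255) = 7195*4093 = 29449135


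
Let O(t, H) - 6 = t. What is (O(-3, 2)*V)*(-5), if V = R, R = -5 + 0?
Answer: 75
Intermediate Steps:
O(t, H) = 6 + t
R = -5
V = -5
(O(-3, 2)*V)*(-5) = ((6 - 3)*(-5))*(-5) = (3*(-5))*(-5) = -15*(-5) = 75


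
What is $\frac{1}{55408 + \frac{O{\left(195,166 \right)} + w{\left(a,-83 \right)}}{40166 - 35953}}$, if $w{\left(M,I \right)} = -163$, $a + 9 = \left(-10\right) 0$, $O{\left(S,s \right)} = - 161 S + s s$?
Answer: $\frac{4213}{233429902} \approx 1.8048 \cdot 10^{-5}$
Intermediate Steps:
$O{\left(S,s \right)} = s^{2} - 161 S$ ($O{\left(S,s \right)} = - 161 S + s^{2} = s^{2} - 161 S$)
$a = -9$ ($a = -9 - 0 = -9 + 0 = -9$)
$\frac{1}{55408 + \frac{O{\left(195,166 \right)} + w{\left(a,-83 \right)}}{40166 - 35953}} = \frac{1}{55408 + \frac{\left(166^{2} - 31395\right) - 163}{40166 - 35953}} = \frac{1}{55408 + \frac{\left(27556 - 31395\right) - 163}{4213}} = \frac{1}{55408 + \left(-3839 - 163\right) \frac{1}{4213}} = \frac{1}{55408 - \frac{4002}{4213}} = \frac{1}{\frac{233429902}{4213}} = \frac{4213}{233429902}$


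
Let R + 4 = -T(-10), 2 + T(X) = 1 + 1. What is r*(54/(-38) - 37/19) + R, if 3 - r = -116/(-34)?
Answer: -844/323 ≈ -2.6130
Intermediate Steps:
T(X) = 0 (T(X) = -2 + (1 + 1) = -2 + 2 = 0)
r = -7/17 (r = 3 - (-116)/(-34) = 3 - (-116)*(-1)/34 = 3 - 1*58/17 = 3 - 58/17 = -7/17 ≈ -0.41176)
R = -4 (R = -4 - 1*0 = -4 + 0 = -4)
r*(54/(-38) - 37/19) + R = -7*(54/(-38) - 37/19)/17 - 4 = -7*(54*(-1/38) - 37*1/19)/17 - 4 = -7*(-27/19 - 37/19)/17 - 4 = -7/17*(-64/19) - 4 = 448/323 - 4 = -844/323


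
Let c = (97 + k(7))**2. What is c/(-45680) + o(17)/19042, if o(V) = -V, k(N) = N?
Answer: -12920927/54364910 ≈ -0.23767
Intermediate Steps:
c = 10816 (c = (97 + 7)**2 = 104**2 = 10816)
c/(-45680) + o(17)/19042 = 10816/(-45680) - 1*17/19042 = 10816*(-1/45680) - 17*1/19042 = -676/2855 - 17/19042 = -12920927/54364910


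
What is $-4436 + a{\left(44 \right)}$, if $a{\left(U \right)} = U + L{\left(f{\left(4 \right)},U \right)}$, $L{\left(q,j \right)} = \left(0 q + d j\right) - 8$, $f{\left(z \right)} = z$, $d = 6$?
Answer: $-4136$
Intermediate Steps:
$L{\left(q,j \right)} = -8 + 6 j$ ($L{\left(q,j \right)} = \left(0 q + 6 j\right) - 8 = \left(0 + 6 j\right) - 8 = 6 j - 8 = -8 + 6 j$)
$a{\left(U \right)} = -8 + 7 U$ ($a{\left(U \right)} = U + \left(-8 + 6 U\right) = -8 + 7 U$)
$-4436 + a{\left(44 \right)} = -4436 + \left(-8 + 7 \cdot 44\right) = -4436 + \left(-8 + 308\right) = -4436 + 300 = -4136$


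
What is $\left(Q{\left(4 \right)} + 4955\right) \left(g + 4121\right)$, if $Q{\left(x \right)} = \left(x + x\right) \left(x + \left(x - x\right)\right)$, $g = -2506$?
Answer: $8054005$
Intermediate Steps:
$Q{\left(x \right)} = 2 x^{2}$ ($Q{\left(x \right)} = 2 x \left(x + 0\right) = 2 x x = 2 x^{2}$)
$\left(Q{\left(4 \right)} + 4955\right) \left(g + 4121\right) = \left(2 \cdot 4^{2} + 4955\right) \left(-2506 + 4121\right) = \left(2 \cdot 16 + 4955\right) 1615 = \left(32 + 4955\right) 1615 = 4987 \cdot 1615 = 8054005$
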